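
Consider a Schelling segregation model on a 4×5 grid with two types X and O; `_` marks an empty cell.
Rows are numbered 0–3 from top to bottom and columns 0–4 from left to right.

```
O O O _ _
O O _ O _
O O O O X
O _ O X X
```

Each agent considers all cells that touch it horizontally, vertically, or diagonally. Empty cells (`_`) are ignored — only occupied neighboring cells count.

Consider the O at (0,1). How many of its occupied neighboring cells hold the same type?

4

Occupied neighbors of (0,1): (0,0)=O, (0,2)=O, (1,0)=O, (1,1)=O.
Same type (O): 4 of 4.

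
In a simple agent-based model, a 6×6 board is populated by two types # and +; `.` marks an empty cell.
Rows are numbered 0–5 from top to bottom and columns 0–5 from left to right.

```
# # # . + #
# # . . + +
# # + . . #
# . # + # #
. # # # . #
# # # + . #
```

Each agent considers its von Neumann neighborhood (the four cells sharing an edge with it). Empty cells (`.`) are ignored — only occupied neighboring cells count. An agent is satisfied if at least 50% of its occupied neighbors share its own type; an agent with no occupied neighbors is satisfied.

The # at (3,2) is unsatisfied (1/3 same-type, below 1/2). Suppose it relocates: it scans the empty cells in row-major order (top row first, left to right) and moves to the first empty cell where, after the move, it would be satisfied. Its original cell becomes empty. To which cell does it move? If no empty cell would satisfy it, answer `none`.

Vacating (3,2). Empty cells in order:
  (0,3): 1/2 same-type → satisfied — stop here.

(0,3)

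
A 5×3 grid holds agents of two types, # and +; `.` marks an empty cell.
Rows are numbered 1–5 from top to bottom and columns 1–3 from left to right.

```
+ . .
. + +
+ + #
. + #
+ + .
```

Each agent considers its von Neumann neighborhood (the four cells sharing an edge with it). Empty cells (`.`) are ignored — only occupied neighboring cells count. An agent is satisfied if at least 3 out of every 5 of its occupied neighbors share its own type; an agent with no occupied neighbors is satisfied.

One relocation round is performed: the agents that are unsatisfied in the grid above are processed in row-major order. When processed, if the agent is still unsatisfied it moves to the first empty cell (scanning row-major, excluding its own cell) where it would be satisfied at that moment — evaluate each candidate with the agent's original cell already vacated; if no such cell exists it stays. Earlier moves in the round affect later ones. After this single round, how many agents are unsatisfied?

2

Initially unsatisfied (in order): (2,3), (3,3), (4,3).
  (2,3) → (1,2).
  (3,3): no empty cell satisfies it; stays.
  (4,3): no empty cell satisfies it; stays.
Resulting grid:
+ + .
. + .
+ + #
. + #
+ + .
Unsatisfied now: (3,3), (4,3).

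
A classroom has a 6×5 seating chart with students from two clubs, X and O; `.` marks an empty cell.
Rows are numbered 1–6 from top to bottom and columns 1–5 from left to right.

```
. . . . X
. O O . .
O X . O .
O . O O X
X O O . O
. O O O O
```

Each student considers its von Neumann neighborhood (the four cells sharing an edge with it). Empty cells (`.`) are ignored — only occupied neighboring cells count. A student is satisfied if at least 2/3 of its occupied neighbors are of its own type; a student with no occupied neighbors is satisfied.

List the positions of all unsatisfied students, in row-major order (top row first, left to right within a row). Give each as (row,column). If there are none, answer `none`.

(2,2), (3,1), (3,2), (4,1), (4,5), (5,1), (5,5)

Row 1: (1,5)X 0/0 ✓
Row 2: (2,2)O 1/2 ✗ · (2,3)O 1/1 ✓
Row 3: (3,1)O 1/2 ✗ · (3,2)X 0/2 ✗ · (3,4)O 1/1 ✓
Row 4: (4,1)O 1/2 ✗ · (4,3)O 2/2 ✓ · (4,4)O 2/3 ✓ · (4,5)X 0/2 ✗
Row 5: (5,1)X 0/2 ✗ · (5,2)O 2/3 ✓ · (5,3)O 3/3 ✓ · (5,5)O 1/2 ✗
Row 6: (6,2)O 2/2 ✓ · (6,3)O 3/3 ✓ · (6,4)O 2/2 ✓ · (6,5)O 2/2 ✓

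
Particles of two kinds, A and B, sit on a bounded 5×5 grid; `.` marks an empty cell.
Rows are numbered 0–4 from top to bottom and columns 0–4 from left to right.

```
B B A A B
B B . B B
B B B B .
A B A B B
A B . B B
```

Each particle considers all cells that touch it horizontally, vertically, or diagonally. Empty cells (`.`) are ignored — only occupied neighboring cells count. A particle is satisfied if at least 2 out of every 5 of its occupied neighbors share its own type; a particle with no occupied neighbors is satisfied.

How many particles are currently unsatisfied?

6

Row 0: (0,0)B 3/3 ✓ · (0,1)B 3/4 ✓ · (0,2)A 1/4 ✗ · (0,3)A 1/4 ✗ · (0,4)B 2/3 ✓
Row 1: (1,0)B 5/5 ✓ · (1,1)B 6/7 ✓ · (1,3)B 4/6 ✓ · (1,4)B 3/4 ✓
Row 2: (2,0)B 4/5 ✓ · (2,1)B 5/7 ✓ · (2,2)B 6/7 ✓ · (2,3)B 5/6 ✓
Row 3: (3,0)A 1/5 ✗ · (3,1)B 4/7 ✓ · (3,2)A 0/7 ✗ · (3,3)B 5/6 ✓ · (3,4)B 4/4 ✓
Row 4: (4,0)A 1/3 ✗ · (4,1)B 1/4 ✗ · (4,3)B 3/4 ✓ · (4,4)B 3/3 ✓
Unsatisfied: (0,2), (0,3), (3,0), (3,2), (4,0), (4,1) — 6 in total.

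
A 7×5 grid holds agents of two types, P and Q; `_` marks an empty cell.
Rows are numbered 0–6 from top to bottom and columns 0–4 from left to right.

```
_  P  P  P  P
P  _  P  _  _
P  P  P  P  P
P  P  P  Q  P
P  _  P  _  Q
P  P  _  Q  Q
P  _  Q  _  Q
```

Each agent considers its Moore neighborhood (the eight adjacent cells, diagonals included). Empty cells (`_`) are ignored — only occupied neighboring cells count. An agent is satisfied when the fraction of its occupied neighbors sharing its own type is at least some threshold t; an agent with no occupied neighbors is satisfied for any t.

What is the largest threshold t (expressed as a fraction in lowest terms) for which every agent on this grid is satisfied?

1/7

(0,1)P 3/3
(0,2)P 3/3
(0,3)P 3/3
(0,4)P 1/1
(1,0)P 3/3
(1,2)P 6/6
(2,0)P 4/4
(2,1)P 7/7
(2,2)P 5/6
(2,3)P 5/6
(2,4)P 2/3
(3,0)P 4/4
(3,1)P 7/7
(3,2)P 5/6
(3,3)Q 1/7
(3,4)P 2/4
(4,0)P 4/4
(4,2)P 3/5
(4,4)Q 3/4
(5,0)P 3/3
(5,1)P 4/5
(5,3)Q 4/5
(5,4)Q 3/3
(6,0)P 2/2
(6,2)Q 1/2
(6,4)Q 2/2
The smallest same-type fraction is 1/7 at (3,3), which reduces to 1/7. Any threshold above that leaves this agent unsatisfied.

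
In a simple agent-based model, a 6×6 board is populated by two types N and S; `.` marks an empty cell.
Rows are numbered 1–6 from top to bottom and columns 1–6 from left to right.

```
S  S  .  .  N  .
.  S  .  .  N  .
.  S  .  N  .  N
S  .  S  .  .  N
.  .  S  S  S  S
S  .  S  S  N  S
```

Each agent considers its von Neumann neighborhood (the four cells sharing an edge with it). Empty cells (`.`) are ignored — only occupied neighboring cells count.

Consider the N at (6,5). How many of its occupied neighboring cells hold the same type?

Occupied neighbors of (6,5): (5,5)=S, (6,4)=S, (6,6)=S.
Same type (N): 0 of 3.

0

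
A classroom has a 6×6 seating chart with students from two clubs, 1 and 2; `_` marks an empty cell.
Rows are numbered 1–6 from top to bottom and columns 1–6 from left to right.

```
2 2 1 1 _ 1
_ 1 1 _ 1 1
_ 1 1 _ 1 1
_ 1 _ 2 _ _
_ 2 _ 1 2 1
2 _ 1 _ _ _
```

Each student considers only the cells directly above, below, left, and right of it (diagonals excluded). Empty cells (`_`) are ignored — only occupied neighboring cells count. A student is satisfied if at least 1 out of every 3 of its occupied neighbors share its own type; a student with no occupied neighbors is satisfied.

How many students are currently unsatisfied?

Row 1: (1,1)2 1/1 ok · (1,2)2 1/3 ok · (1,3)1 2/3 ok · (1,4)1 1/1 ok · (1,6)1 1/1 ok
Row 2: (2,2)1 2/3 ok · (2,3)1 3/3 ok · (2,5)1 2/2 ok · (2,6)1 3/3 ok
Row 3: (3,2)1 3/3 ok · (3,3)1 2/2 ok · (3,5)1 2/2 ok · (3,6)1 2/2 ok
Row 4: (4,2)1 1/2 ok · (4,4)2 0/1 unhappy
Row 5: (5,2)2 0/1 unhappy · (5,4)1 0/2 unhappy · (5,5)2 0/2 unhappy · (5,6)1 0/1 unhappy
Row 6: (6,1)2 0/0 ok · (6,3)1 0/0 ok
Unsatisfied: (4,4), (5,2), (5,4), (5,5), (5,6) — 5 in total.

5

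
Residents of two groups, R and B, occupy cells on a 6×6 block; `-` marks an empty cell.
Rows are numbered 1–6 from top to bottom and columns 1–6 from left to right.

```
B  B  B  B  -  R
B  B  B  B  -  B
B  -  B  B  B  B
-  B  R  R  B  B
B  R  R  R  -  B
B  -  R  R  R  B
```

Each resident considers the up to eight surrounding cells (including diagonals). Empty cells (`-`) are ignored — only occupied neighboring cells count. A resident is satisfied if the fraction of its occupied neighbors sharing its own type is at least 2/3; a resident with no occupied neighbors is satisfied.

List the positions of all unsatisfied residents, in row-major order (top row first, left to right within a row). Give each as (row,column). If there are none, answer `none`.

(1,6), (4,2), (4,3), (4,4), (5,2), (6,1), (6,5), (6,6)

Row 1: (1,1)B 3/3 satisfied · (1,2)B 5/5 satisfied · (1,3)B 5/5 satisfied · (1,4)B 3/3 satisfied · (1,6)R 0/1 not
Row 2: (2,1)B 4/4 satisfied · (2,2)B 7/7 satisfied · (2,3)B 7/7 satisfied · (2,4)B 6/6 satisfied · (2,6)B 2/3 satisfied
Row 3: (3,1)B 3/3 satisfied · (3,3)B 5/7 satisfied · (3,4)B 5/7 satisfied · (3,5)B 6/7 satisfied · (3,6)B 4/4 satisfied
Row 4: (4,2)B 3/6 not · (4,3)R 4/7 not · (4,4)R 3/7 not · (4,5)B 5/7 satisfied · (4,6)B 4/4 satisfied
Row 5: (5,1)B 2/3 satisfied · (5,2)R 3/6 not · (5,3)R 6/7 satisfied · (5,4)R 6/7 satisfied · (5,6)B 3/4 satisfied
Row 6: (6,1)B 1/2 not · (6,3)R 4/4 satisfied · (6,4)R 4/4 satisfied · (6,5)R 2/4 not · (6,6)B 1/2 not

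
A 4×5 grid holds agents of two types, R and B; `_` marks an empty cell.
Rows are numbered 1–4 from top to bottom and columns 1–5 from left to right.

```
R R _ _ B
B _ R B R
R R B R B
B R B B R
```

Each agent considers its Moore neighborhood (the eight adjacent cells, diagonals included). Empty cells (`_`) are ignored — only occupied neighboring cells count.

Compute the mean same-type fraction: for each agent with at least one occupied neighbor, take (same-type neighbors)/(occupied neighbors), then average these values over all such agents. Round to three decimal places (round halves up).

Row 1: (1,1)R 1/2 · (1,2)R 2/3 · (1,5)B 1/2
Row 2: (2,1)B 0/4 · (2,3)R 3/5 · (2,4)B 3/6 · (2,5)R 1/4
Row 3: (3,1)R 2/4 · (3,2)R 3/7 · (3,3)B 3/7 · (3,4)R 3/8 · (3,5)B 2/5
Row 4: (4,1)B 0/3 · (4,2)R 2/5 · (4,3)B 2/5 · (4,4)B 3/5 · (4,5)R 1/3
Sum over 17 agents: 1/2 + 2/3 + 1/2 + 0/4 + 3/5 + 3/6 + 1/4 + 2/4 + 3/7 + 3/7 + 3/8 + 2/5 + 0/3 + 2/5 + 2/5 + 3/5 + 1/3 = 1927/280; mean = 1927/280 ÷ 17 = 1927/4760 = 0.404831… → 0.405.

0.405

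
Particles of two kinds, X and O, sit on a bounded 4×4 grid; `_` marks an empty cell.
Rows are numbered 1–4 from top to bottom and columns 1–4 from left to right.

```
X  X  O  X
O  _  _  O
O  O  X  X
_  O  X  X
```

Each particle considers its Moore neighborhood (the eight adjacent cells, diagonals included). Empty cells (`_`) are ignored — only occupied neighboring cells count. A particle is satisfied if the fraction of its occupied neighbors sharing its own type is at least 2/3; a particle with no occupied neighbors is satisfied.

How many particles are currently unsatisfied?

10

(1,1)X 1/2 not
(1,2)X 1/3 not
(1,3)O 1/3 not
(1,4)X 0/2 not
(2,1)O 2/4 not
(2,4)O 1/4 not
(3,1)O 3/3 satisfied
(3,2)O 3/5 not
(3,3)X 3/6 not
(3,4)X 3/4 satisfied
(4,2)O 2/4 not
(4,3)X 3/5 not
(4,4)X 3/3 satisfied
Unsatisfied: (1,1), (1,2), (1,3), (1,4), (2,1), (2,4), (3,2), (3,3), (4,2), (4,3) — 10 in total.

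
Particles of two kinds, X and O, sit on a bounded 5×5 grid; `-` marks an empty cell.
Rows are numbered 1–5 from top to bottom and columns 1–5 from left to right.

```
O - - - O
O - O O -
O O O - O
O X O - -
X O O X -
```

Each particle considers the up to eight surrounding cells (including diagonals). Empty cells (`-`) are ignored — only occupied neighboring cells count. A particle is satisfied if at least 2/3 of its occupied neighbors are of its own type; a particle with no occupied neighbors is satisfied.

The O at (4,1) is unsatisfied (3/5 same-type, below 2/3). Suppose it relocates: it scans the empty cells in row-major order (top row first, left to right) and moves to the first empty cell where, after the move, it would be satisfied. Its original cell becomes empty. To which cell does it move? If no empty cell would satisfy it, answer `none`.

Vacating (4,1). Empty cells in order:
  (1,2): 3/3 same-type → satisfied — stop here.

(1,2)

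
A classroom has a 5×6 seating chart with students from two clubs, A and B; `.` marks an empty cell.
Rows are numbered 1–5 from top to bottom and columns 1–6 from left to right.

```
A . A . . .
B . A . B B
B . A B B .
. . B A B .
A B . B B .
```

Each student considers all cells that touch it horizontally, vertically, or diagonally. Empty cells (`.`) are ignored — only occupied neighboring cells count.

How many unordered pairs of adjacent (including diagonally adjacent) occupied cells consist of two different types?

11

Scan each occupied cell's neighbors to the right and below (and the two forward diagonals) so each pair is counted once.
Row 1: A(1,1)–B(2,1)≠ A(1,3)–A(2,3)=  → 1/2 unlike.
Row 2: B(2,1)–B(3,1)= A(2,3)–A(3,3)= A(2,3)–B(3,4)≠ B(2,5)–B(2,6)= B(2,5)–B(3,5)= B(2,5)–B(3,4)= B(2,6)–B(3,5)=  → 1/7 unlike.
Row 3: A(3,3)–B(3,4)≠ A(3,3)–B(4,3)≠ A(3,3)–A(4,4)= B(3,4)–B(3,5)= B(3,4)–A(4,4)≠ B(3,4)–B(4,5)= B(3,4)–B(4,3)= B(3,5)–B(4,5)= B(3,5)–A(4,4)≠  → 4/9 unlike.
Row 4: B(4,3)–A(4,4)≠ B(4,3)–B(5,4)= B(4,3)–B(5,2)= A(4,4)–B(4,5)≠ A(4,4)–B(5,4)≠ A(4,4)–B(5,5)≠ B(4,5)–B(5,5)= B(4,5)–B(5,4)=  → 4/8 unlike.
Row 5: A(5,1)–B(5,2)≠ B(5,4)–B(5,5)=  → 1/2 unlike.
Total adjacent occupied pairs: 28; unlike-type pairs: 11.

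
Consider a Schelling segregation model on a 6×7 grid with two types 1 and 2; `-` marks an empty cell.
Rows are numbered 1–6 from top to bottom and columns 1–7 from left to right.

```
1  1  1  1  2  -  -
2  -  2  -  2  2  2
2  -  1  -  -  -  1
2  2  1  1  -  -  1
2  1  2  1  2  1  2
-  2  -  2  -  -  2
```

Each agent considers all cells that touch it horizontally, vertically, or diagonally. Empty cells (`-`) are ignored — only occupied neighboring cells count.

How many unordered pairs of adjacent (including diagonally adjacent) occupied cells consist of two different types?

Scan each occupied cell's neighbors to the right and below (and the two forward diagonals) so each pair is counted once.
From row 1: 7 unlike of 12 pairs (running 7/12).
From row 2: 3 unlike of 6 pairs (running 10/18).
From row 3: 1 unlike of 6 pairs (running 11/24).
From row 4: 7 unlike of 16 pairs (running 18/40).
From row 5: 9 unlike of 14 pairs (running 27/54).
Total adjacent occupied pairs: 54; unlike-type pairs: 27.

27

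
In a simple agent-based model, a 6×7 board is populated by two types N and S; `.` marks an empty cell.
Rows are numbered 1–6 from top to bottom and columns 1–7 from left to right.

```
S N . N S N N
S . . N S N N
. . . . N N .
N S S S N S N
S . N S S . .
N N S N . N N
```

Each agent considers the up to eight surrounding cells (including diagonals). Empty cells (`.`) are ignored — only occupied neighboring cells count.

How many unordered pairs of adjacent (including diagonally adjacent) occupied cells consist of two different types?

34

Scan each occupied cell's neighbors to the right and below (and the two forward diagonals) so each pair is counted once.
From row 1: 8 unlike of 16 pairs (running 8/16).
From row 2: 4 unlike of 9 pairs (running 12/25).
From row 3: 3 unlike of 7 pairs (running 15/32).
From row 4: 10 unlike of 17 pairs (running 25/49).
From row 5: 7 unlike of 11 pairs (running 32/60).
From row 6: 2 unlike of 4 pairs (running 34/64).
Total adjacent occupied pairs: 64; unlike-type pairs: 34.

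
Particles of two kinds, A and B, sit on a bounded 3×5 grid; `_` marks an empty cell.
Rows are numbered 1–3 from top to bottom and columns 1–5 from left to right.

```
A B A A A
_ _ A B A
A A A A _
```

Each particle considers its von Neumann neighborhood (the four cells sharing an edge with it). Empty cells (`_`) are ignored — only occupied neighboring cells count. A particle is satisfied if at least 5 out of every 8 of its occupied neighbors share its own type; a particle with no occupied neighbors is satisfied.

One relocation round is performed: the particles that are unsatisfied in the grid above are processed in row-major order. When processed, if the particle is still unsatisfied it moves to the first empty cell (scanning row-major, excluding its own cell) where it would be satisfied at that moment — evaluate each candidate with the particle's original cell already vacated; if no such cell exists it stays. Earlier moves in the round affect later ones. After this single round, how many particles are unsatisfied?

Initially unsatisfied (in order): (1,1), (1,2), (2,4), (2,5), (3,4).
  (1,1) → (2,1).
  (1,2): no empty cell satisfies it; stays.
  (2,4): no empty cell satisfies it; stays.
  (2,5) → (2,2).
  (3,4) → (3,5).
Resulting grid:
_ B A A A
A A A B _
A A A _ A
Unsatisfied now: (1,2), (2,4).

2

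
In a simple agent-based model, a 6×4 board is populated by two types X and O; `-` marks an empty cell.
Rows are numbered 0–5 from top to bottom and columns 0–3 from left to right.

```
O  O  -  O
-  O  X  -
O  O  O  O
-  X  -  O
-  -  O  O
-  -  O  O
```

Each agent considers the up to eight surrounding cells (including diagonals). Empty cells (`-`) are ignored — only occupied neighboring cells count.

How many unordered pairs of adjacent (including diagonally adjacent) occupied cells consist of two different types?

10

Scan each occupied cell's neighbors to the right and below (and the two forward diagonals) so each pair is counted once.
Row 0: O(0,0)–O(0,1)= O(0,0)–O(1,1)= O(0,1)–O(1,1)= O(0,1)–X(1,2)≠ O(0,3)–X(1,2)≠  → 2/5 unlike.
Row 1: O(1,1)–X(1,2)≠ O(1,1)–O(2,1)= O(1,1)–O(2,2)= O(1,1)–O(2,0)= X(1,2)–O(2,2)≠ X(1,2)–O(2,3)≠ X(1,2)–O(2,1)≠  → 4/7 unlike.
Row 2: O(2,0)–O(2,1)= O(2,0)–X(3,1)≠ O(2,1)–O(2,2)= O(2,1)–X(3,1)≠ O(2,2)–O(2,3)= O(2,2)–O(3,3)= O(2,2)–X(3,1)≠ O(2,3)–O(3,3)=  → 3/8 unlike.
Row 3: X(3,1)–O(4,2)≠ O(3,3)–O(4,3)= O(3,3)–O(4,2)=  → 1/3 unlike.
Row 4: O(4,2)–O(4,3)= O(4,2)–O(5,2)= O(4,2)–O(5,3)= O(4,3)–O(5,3)= O(4,3)–O(5,2)=  → 0/5 unlike.
Row 5: O(5,2)–O(5,3)=  → 0/1 unlike.
Total adjacent occupied pairs: 29; unlike-type pairs: 10.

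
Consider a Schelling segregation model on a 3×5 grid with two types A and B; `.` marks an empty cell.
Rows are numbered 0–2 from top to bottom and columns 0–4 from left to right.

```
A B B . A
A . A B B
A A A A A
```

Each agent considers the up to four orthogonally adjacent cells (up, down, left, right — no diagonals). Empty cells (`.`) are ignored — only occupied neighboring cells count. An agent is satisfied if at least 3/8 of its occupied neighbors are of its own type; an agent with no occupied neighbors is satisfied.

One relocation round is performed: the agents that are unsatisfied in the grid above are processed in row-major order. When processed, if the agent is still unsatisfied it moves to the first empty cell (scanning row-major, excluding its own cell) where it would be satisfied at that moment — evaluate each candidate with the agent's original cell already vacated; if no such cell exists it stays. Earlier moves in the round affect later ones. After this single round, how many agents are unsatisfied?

1

Initially unsatisfied (in order): (0,4), (1,2), (1,3), (1,4).
  (0,4) → (1,1).
  (1,2): now satisfied by earlier moves; stays.
  (1,3) → (0,3).
  (1,4) → (0,4).
Resulting grid:
A B B B B
A A A . .
A A A A A
Unsatisfied now: (0,1).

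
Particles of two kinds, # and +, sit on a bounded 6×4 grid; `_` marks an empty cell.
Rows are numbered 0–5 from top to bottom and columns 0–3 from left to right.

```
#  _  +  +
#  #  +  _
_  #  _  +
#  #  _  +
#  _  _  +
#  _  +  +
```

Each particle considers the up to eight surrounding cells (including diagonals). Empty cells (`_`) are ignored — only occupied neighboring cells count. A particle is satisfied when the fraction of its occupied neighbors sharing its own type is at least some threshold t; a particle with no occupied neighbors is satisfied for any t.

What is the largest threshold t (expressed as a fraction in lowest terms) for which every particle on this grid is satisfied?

Row 0: (0,0)# 2/2 · (0,2)+ 2/3 · (0,3)+ 2/2
Row 1: (1,0)# 3/3 · (1,1)# 3/5 · (1,2)+ 3/5
Row 2: (2,1)# 4/5 · (2,3)+ 2/2
Row 3: (3,0)# 3/3 · (3,1)# 3/3 · (3,3)+ 2/2
Row 4: (4,0)# 3/3 · (4,3)+ 3/3
Row 5: (5,0)# 1/1 · (5,2)+ 2/2 · (5,3)+ 2/2
The smallest same-type fraction is 3/5 at (1,1), which reduces to 3/5. Any threshold above that leaves this particle unsatisfied.

3/5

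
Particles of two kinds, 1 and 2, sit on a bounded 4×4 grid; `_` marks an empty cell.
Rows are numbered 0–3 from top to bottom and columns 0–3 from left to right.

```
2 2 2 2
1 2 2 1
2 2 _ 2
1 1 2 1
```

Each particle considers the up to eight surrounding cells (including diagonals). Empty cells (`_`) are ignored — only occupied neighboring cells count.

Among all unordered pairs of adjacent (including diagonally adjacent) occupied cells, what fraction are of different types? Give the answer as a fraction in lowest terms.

Scan each occupied cell's neighbors to the right and below (and the two forward diagonals) so each pair is counted once.
From row 0: 4 unlike of 13 pairs (running 4/13).
From row 1: 5 unlike of 10 pairs (running 9/23).
From row 2: 5 unlike of 8 pairs (running 14/31).
From row 3: 2 unlike of 3 pairs (running 16/34).
Total adjacent occupied pairs: 34; unlike-type pairs: 16.
16/34 reduces to 8/17.

8/17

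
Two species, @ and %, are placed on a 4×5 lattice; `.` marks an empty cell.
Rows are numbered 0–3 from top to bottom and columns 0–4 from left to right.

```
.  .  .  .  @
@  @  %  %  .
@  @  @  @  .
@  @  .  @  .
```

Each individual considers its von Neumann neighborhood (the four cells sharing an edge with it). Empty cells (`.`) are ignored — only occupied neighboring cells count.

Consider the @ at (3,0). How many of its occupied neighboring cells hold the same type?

Occupied neighbors of (3,0): (2,0)=@, (3,1)=@.
Same type (@): 2 of 2.

2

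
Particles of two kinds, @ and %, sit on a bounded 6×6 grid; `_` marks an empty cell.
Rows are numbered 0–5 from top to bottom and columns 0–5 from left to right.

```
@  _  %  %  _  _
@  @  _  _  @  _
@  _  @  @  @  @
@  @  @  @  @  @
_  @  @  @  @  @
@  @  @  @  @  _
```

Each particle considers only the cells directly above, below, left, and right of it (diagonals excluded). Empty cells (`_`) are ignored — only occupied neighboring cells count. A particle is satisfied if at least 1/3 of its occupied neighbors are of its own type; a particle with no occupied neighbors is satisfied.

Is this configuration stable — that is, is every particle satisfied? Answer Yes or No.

Yes

Row 0: (0,0)@ 1/1 ✓ · (0,2)% 1/1 ✓ · (0,3)% 1/1 ✓
Row 1: (1,0)@ 3/3 ✓ · (1,1)@ 1/1 ✓ · (1,4)@ 1/1 ✓
Row 2: (2,0)@ 2/2 ✓ · (2,2)@ 2/2 ✓ · (2,3)@ 3/3 ✓ · (2,4)@ 4/4 ✓ · (2,5)@ 2/2 ✓
Row 3: (3,0)@ 2/2 ✓ · (3,1)@ 3/3 ✓ · (3,2)@ 4/4 ✓ · (3,3)@ 4/4 ✓ · (3,4)@ 4/4 ✓ · (3,5)@ 3/3 ✓
Row 4: (4,1)@ 3/3 ✓ · (4,2)@ 4/4 ✓ · (4,3)@ 4/4 ✓ · (4,4)@ 4/4 ✓ · (4,5)@ 2/2 ✓
Row 5: (5,0)@ 1/1 ✓ · (5,1)@ 3/3 ✓ · (5,2)@ 3/3 ✓ · (5,3)@ 3/3 ✓ · (5,4)@ 2/2 ✓
All meet the threshold, so the configuration is stable.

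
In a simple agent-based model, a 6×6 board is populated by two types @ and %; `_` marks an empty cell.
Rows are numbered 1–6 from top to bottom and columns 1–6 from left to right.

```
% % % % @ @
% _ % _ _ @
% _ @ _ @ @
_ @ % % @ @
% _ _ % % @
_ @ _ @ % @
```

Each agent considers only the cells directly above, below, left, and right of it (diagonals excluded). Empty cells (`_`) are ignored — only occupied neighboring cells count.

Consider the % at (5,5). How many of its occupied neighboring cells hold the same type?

Occupied neighbors of (5,5): (4,5)=@, (6,5)=%, (5,4)=%, (5,6)=@.
Same type (%): 2 of 4.

2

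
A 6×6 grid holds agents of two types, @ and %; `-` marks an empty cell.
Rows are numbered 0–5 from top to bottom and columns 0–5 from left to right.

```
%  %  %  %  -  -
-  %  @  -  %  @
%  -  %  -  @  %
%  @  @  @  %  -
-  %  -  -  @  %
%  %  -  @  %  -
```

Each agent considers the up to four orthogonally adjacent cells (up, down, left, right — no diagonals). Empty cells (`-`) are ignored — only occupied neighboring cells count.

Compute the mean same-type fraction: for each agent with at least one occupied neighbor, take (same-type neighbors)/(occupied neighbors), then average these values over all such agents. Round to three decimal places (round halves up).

0.403

Row 0: (0,0)% 1/1 · (0,1)% 3/3 · (0,2)% 2/3 · (0,3)% 1/1
Row 1: (1,1)% 1/2 · (1,2)@ 0/3 · (1,4)% 0/2 · (1,5)@ 0/2
Row 2: (2,0)% 1/1 · (2,2)% 0/2 · (2,4)@ 0/3 · (2,5)% 0/2
Row 3: (3,0)% 1/2 · (3,1)@ 1/3 · (3,2)@ 2/3 · (3,3)@ 1/2 · (3,4)% 0/3
Row 4: (4,1)% 1/2 · (4,4)@ 0/3 · (4,5)% 0/1
Row 5: (5,0)% 1/1 · (5,1)% 2/2 · (5,3)@ 0/1 · (5,4)% 0/2
Sum over 24 agents: 1/1 + 3/3 + 2/3 + 1/1 + 1/2 + 0/3 + 0/2 + 0/2 + 1/1 + 0/2 + 0/3 + 0/2 + 1/2 + 1/3 + 2/3 + 1/2 + 0/3 + 1/2 + 0/3 + 0/1 + 1/1 + 2/2 + 0/1 + 0/2 = 29/3; mean = 29/3 ÷ 24 = 29/72 = 0.402777… → 0.403.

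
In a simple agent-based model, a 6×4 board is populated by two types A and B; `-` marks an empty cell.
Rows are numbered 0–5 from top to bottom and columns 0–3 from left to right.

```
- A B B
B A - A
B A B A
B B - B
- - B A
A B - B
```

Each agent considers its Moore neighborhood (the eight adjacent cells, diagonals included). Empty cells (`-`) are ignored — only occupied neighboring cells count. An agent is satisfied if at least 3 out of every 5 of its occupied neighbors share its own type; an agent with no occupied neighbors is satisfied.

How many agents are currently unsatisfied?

(0,1)A 1/3 unhappy
(0,2)B 1/4 unhappy
(0,3)B 1/2 unhappy
(1,0)B 1/4 unhappy
(1,1)A 2/6 unhappy
(1,3)A 1/4 unhappy
(2,0)B 3/5 ok
(2,1)A 1/6 unhappy
(2,2)B 2/6 unhappy
(2,3)A 1/3 unhappy
(3,0)B 2/3 ok
(3,1)B 4/5 ok
(3,3)B 2/4 unhappy
(4,2)B 4/5 ok
(4,3)A 0/3 unhappy
(5,0)A 0/1 unhappy
(5,1)B 1/2 unhappy
(5,3)B 1/2 unhappy
Unsatisfied: (0,1), (0,2), (0,3), (1,0), (1,1), (1,3), (2,1), (2,2), (2,3), (3,3), (4,3), (5,0), (5,1), (5,3) — 14 in total.

14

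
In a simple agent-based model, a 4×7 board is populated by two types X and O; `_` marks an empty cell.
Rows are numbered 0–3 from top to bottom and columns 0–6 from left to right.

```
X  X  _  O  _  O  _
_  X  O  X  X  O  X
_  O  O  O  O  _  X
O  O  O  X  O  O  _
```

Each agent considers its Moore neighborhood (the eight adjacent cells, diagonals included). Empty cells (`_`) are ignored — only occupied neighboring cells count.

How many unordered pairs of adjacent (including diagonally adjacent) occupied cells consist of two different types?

23

Scan each occupied cell's neighbors to the right and below (and the two forward diagonals) so each pair is counted once.
Row 0: X(0,0)–X(0,1)= X(0,0)–X(1,1)= X(0,1)–X(1,1)= X(0,1)–O(1,2)≠ O(0,3)–X(1,3)≠ O(0,3)–X(1,4)≠ O(0,3)–O(1,2)= O(0,5)–O(1,5)= O(0,5)–X(1,6)≠ O(0,5)–X(1,4)≠  → 5/10 unlike.
Row 1: X(1,1)–O(1,2)≠ X(1,1)–O(2,1)≠ X(1,1)–O(2,2)≠ O(1,2)–X(1,3)≠ O(1,2)–O(2,2)= O(1,2)–O(2,3)= O(1,2)–O(2,1)= X(1,3)–X(1,4)= X(1,3)–O(2,3)≠ X(1,3)–O(2,4)≠ X(1,3)–O(2,2)≠ X(1,4)–O(1,5)≠ X(1,4)–O(2,4)≠ X(1,4)–O(2,3)≠ O(1,5)–X(1,6)≠ O(1,5)–X(2,6)≠ O(1,5)–O(2,4)= X(1,6)–X(2,6)=  → 12/18 unlike.
Row 2: O(2,1)–O(2,2)= O(2,1)–O(3,1)= O(2,1)–O(3,2)= O(2,1)–O(3,0)= O(2,2)–O(2,3)= O(2,2)–O(3,2)= O(2,2)–X(3,3)≠ O(2,2)–O(3,1)= O(2,3)–O(2,4)= O(2,3)–X(3,3)≠ O(2,3)–O(3,4)= O(2,3)–O(3,2)= O(2,4)–O(3,4)= O(2,4)–O(3,5)= O(2,4)–X(3,3)≠ X(2,6)–O(3,5)≠  → 4/16 unlike.
Row 3: O(3,0)–O(3,1)= O(3,1)–O(3,2)= O(3,2)–X(3,3)≠ X(3,3)–O(3,4)≠ O(3,4)–O(3,5)=  → 2/5 unlike.
Total adjacent occupied pairs: 49; unlike-type pairs: 23.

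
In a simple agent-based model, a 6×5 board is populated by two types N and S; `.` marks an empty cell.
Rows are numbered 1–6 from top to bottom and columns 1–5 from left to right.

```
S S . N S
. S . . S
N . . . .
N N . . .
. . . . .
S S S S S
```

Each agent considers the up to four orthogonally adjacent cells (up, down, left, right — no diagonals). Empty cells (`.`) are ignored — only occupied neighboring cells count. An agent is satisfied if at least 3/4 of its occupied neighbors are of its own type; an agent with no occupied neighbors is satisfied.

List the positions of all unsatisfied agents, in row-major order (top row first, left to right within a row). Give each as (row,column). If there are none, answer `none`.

(1,1)S 1/1 ✓
(1,2)S 2/2 ✓
(1,4)N 0/1 ✗
(1,5)S 1/2 ✗
(2,2)S 1/1 ✓
(2,5)S 1/1 ✓
(3,1)N 1/1 ✓
(4,1)N 2/2 ✓
(4,2)N 1/1 ✓
(6,1)S 1/1 ✓
(6,2)S 2/2 ✓
(6,3)S 2/2 ✓
(6,4)S 2/2 ✓
(6,5)S 1/1 ✓

(1,4), (1,5)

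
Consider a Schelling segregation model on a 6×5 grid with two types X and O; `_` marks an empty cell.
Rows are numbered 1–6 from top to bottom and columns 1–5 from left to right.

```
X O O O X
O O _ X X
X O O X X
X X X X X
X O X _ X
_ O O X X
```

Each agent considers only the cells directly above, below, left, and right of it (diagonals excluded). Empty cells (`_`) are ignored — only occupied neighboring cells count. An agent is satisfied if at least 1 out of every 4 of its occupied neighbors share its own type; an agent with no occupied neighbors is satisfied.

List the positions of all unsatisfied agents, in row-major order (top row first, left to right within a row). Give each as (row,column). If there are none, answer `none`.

Row 1: (1,1)X 0/2 not · (1,2)O 2/3 satisfied · (1,3)O 2/2 satisfied · (1,4)O 1/3 satisfied · (1,5)X 1/2 satisfied
Row 2: (2,1)O 1/3 satisfied · (2,2)O 3/3 satisfied · (2,4)X 2/3 satisfied · (2,5)X 3/3 satisfied
Row 3: (3,1)X 1/3 satisfied · (3,2)O 2/4 satisfied · (3,3)O 1/3 satisfied · (3,4)X 3/4 satisfied · (3,5)X 3/3 satisfied
Row 4: (4,1)X 3/3 satisfied · (4,2)X 2/4 satisfied · (4,3)X 3/4 satisfied · (4,4)X 3/3 satisfied · (4,5)X 3/3 satisfied
Row 5: (5,1)X 1/2 satisfied · (5,2)O 1/4 satisfied · (5,3)X 1/3 satisfied · (5,5)X 2/2 satisfied
Row 6: (6,2)O 2/2 satisfied · (6,3)O 1/3 satisfied · (6,4)X 1/2 satisfied · (6,5)X 2/2 satisfied

(1,1)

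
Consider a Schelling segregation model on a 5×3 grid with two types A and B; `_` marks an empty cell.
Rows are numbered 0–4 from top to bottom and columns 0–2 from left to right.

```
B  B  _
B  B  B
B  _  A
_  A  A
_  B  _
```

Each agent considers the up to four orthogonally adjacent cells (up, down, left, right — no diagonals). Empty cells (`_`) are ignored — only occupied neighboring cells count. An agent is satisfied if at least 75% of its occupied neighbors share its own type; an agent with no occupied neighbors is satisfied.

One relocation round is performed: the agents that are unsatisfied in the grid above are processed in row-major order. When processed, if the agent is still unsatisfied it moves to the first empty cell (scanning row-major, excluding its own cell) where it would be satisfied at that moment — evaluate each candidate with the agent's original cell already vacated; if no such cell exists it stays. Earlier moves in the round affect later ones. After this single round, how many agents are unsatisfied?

Initially unsatisfied (in order): (1,2), (2,2), (3,1), (4,1).
  (1,2) → (0,2).
  (2,2): now satisfied by earlier moves; stays.
  (3,1): no empty cell satisfies it; stays.
  (4,1) → (4,0).
Resulting grid:
B B B
B B _
B _ A
_ A A
B _ _
All satisfied now.

0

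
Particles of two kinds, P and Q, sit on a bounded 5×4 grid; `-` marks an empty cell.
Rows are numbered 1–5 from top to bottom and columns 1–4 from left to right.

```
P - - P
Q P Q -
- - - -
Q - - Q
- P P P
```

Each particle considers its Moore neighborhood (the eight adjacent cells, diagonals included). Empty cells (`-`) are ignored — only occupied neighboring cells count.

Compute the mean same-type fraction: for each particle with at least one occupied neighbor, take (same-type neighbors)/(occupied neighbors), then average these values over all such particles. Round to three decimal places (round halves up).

(1,1)P 1/2
(1,4)P 0/1
(2,1)Q 0/2
(2,2)P 1/3
(2,3)Q 0/2
(4,1)Q 0/1
(4,4)Q 0/2
(5,2)P 1/2
(5,3)P 2/3
(5,4)P 1/2
Sum over 10 particles: 1/2 + 0/1 + 0/2 + 1/3 + 0/2 + 0/1 + 0/2 + 1/2 + 2/3 + 1/2 = 5/2; mean = 5/2 ÷ 10 = 1/4 = 0.25 → 0.250.

0.250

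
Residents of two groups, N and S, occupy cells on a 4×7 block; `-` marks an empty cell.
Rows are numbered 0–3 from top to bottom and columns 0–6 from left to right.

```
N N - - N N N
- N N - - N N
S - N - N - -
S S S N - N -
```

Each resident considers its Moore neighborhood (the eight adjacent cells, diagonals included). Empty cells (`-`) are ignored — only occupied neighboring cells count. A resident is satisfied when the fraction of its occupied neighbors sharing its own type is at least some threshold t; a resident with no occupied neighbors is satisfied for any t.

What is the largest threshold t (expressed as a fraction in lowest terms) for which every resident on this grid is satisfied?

1/3

Row 0: (0,0)N 2/2 · (0,1)N 3/3 · (0,4)N 2/2 · (0,5)N 4/4 · (0,6)N 3/3
Row 1: (1,1)N 4/5 · (1,2)N 3/3 · (1,5)N 5/5 · (1,6)N 3/3
Row 2: (2,0)S 2/3 · (2,2)N 3/5 · (2,4)N 3/3
Row 3: (3,0)S 2/2 · (3,1)S 3/4 · (3,2)S 1/3 · (3,3)N 2/3 · (3,5)N 1/1
The smallest same-type fraction is 1/3 at (3,2), which reduces to 1/3. Any threshold above that leaves this resident unsatisfied.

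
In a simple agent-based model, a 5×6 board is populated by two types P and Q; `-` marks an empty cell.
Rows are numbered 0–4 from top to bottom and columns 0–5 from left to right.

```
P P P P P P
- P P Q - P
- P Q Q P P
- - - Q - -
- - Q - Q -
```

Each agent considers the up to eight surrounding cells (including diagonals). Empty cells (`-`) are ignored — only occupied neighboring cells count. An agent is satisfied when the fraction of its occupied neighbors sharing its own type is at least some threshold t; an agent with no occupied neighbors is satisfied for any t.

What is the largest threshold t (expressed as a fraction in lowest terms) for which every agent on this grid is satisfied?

(0,0)P 2/2
(0,1)P 4/4
(0,2)P 4/5
(0,3)P 3/4
(0,4)P 3/4
(0,5)P 2/2
(1,1)P 5/6
(1,2)P 5/8
(1,3)Q 2/7
(1,5)P 4/4
(2,1)P 2/3
(2,2)Q 3/6
(2,3)Q 3/5
(2,4)P 2/5
(2,5)P 2/2
(3,3)Q 4/5
(4,2)Q 1/1
(4,4)Q 1/1
The smallest same-type fraction is 2/7 at (1,3), which reduces to 2/7. Any threshold above that leaves this agent unsatisfied.

2/7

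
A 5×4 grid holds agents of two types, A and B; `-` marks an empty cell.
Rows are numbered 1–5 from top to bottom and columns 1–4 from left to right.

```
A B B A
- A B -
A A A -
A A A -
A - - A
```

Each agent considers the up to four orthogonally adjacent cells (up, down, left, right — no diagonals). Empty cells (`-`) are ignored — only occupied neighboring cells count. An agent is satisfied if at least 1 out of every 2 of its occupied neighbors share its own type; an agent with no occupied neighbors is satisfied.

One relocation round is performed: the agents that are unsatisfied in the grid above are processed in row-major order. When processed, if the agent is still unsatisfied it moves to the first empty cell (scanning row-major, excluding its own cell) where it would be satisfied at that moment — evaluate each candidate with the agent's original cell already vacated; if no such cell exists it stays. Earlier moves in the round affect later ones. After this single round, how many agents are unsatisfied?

1

Initially unsatisfied (in order): (1,1), (1,2), (1,4), (2,2), (2,3).
  (1,1) → (2,1).
  (1,2): now satisfied by earlier moves; stays.
  (1,4) → (1,1).
  (2,2): now satisfied by earlier moves; stays.
  (2,3) → (1,4).
Resulting grid:
A B B B
A A - -
A A A -
A A A -
A - - A
Unsatisfied now: (1,2).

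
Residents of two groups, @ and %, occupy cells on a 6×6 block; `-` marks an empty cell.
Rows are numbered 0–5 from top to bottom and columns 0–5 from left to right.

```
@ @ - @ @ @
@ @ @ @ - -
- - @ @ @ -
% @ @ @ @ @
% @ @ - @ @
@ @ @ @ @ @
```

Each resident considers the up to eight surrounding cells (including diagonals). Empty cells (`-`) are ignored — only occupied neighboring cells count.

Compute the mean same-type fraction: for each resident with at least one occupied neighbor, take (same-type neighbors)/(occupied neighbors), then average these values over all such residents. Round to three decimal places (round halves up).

(0,0)@ 3/3
(0,1)@ 4/4
(0,3)@ 3/3
(0,4)@ 3/3
(0,5)@ 1/1
(1,0)@ 3/3
(1,1)@ 5/5
(1,2)@ 6/6
(1,3)@ 6/6
(2,2)@ 7/7
(2,3)@ 7/7
(2,4)@ 5/5
(3,0)% 1/3
(3,1)@ 4/6
(3,2)@ 6/6
(3,3)@ 7/7
(3,4)@ 6/6
(3,5)@ 4/4
(4,0)% 1/5
(4,1)@ 6/8
(4,2)@ 7/7
(4,4)@ 7/7
(4,5)@ 5/5
(5,0)@ 2/3
(5,1)@ 4/5
(5,2)@ 4/4
(5,3)@ 4/4
(5,4)@ 4/4
(5,5)@ 3/3
Sum over 29 residents: 3/3 + 4/4 + 3/3 + 3/3 + 1/1 + 3/3 + 5/5 + 6/6 + 6/6 + 7/7 + 7/7 + 5/5 + 1/3 + 4/6 + 6/6 + 7/7 + 6/6 + 4/4 + 1/5 + 6/8 + 7/7 + 7/7 + 5/5 + 2/3 + 4/5 + 4/4 + 4/4 + 4/4 + 3/3 = 317/12; mean = 317/12 ÷ 29 = 317/348 = 0.910919… → 0.911.

0.911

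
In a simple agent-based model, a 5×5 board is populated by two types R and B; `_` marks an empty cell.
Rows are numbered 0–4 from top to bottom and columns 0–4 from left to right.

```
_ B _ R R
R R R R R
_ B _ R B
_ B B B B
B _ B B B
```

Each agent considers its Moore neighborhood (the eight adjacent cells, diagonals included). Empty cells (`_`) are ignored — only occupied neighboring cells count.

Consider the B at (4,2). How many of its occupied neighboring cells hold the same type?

4

Occupied neighbors of (4,2): (3,1)=B, (3,2)=B, (3,3)=B, (4,3)=B.
Same type (B): 4 of 4.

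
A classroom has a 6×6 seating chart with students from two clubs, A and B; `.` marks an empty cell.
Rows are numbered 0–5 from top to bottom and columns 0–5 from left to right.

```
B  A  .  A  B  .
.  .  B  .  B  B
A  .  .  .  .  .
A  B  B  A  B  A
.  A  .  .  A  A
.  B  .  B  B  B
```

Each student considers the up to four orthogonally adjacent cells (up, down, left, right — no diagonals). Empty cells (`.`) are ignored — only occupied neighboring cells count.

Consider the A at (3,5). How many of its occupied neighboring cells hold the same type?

Occupied neighbors of (3,5): (4,5)=A, (3,4)=B.
Same type (A): 1 of 2.

1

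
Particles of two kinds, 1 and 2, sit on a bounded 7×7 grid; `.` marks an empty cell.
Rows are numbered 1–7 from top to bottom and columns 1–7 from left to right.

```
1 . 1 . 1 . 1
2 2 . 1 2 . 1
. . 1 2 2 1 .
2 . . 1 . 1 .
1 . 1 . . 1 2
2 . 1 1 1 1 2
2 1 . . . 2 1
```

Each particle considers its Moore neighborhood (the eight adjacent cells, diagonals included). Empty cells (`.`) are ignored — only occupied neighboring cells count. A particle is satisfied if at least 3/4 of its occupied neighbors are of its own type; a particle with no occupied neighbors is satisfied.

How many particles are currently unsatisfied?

24

Row 1: (1,1)1 0/2 not · (1,3)1 1/2 not · (1,5)1 1/2 not · (1,7)1 1/1 satisfied
Row 2: (2,1)2 1/2 not · (2,2)2 1/4 not · (2,4)1 3/6 not · (2,5)2 2/5 not · (2,7)1 2/2 satisfied
Row 3: (3,3)1 2/4 not · (3,4)2 2/5 not · (3,5)2 2/6 not · (3,6)1 2/4 not
Row 4: (4,1)2 0/1 not · (4,4)1 2/4 not · (4,6)1 2/4 not
Row 5: (5,1)1 0/2 not · (5,3)1 3/3 satisfied · (5,6)1 3/5 not · (5,7)2 1/4 not
Row 6: (6,1)2 1/3 not · (6,3)1 3/3 satisfied · (6,4)1 3/3 satisfied · (6,5)1 3/4 satisfied · (6,6)1 3/6 not · (6,7)2 2/5 not
Row 7: (7,1)2 1/2 not · (7,2)1 1/3 not · (7,6)2 1/4 not · (7,7)1 1/3 not
Unsatisfied: (1,1), (1,3), (1,5), (2,1), (2,2), (2,4), (2,5), (3,3), (3,4), (3,5), (3,6), (4,1), (4,4), (4,6), (5,1), (5,6), (5,7), (6,1), (6,6), (6,7), (7,1), (7,2), (7,6), (7,7) — 24 in total.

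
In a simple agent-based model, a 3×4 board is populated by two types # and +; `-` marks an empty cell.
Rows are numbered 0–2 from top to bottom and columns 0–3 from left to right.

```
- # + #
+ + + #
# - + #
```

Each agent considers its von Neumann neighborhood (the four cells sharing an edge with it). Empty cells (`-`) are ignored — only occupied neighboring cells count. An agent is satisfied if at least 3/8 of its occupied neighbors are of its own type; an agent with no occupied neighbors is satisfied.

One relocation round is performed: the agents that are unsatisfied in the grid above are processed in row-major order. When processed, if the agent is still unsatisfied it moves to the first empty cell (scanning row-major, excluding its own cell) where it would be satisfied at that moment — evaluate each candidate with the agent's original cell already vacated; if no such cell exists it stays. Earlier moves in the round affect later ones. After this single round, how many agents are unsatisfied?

Initially unsatisfied (in order): (0,1), (0,2), (2,0).
  (0,1): no empty cell satisfies it; stays.
  (0,2) → (0,0).
  (2,0) → (0,2).
Resulting grid:
+ # # #
+ + + #
- - + #
Unsatisfied now: (0,1).

1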